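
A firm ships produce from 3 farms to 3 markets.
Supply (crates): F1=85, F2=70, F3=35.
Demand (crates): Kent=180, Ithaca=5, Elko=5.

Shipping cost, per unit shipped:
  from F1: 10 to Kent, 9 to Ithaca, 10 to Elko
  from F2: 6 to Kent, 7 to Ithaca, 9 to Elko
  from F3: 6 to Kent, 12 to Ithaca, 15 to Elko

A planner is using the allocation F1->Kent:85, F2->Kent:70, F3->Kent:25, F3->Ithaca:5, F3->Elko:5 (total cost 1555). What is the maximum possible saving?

80

Current plan cost = 85·10 + 70·6 + 25·6 + 5·12 + 5·15 = 1555.
Optimal plan:
  F1->Kent: 75 × 10 = 750
  F1->Ithaca: 5 × 9 = 45
  F1->Elko: 5 × 10 = 50
  F2->Kent: 70 × 6 = 420
  F3->Kent: 35 × 6 = 210
Optimal cost = 1475.
Saving = 1555 − 1475 = 80.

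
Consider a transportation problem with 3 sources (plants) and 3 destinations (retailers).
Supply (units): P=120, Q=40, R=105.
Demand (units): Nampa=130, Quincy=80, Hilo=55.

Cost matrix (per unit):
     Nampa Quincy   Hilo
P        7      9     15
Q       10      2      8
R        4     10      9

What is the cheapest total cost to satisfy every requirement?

Optimal allocation:
  P->Nampa: 80 × 7 = 560
  P->Quincy: 40 × 9 = 360
  Q->Quincy: 40 × 2 = 80
  R->Nampa: 50 × 4 = 200
  R->Hilo: 55 × 9 = 495
Total = 560 + 360 + 80 + 200 + 495 = 1695.

1695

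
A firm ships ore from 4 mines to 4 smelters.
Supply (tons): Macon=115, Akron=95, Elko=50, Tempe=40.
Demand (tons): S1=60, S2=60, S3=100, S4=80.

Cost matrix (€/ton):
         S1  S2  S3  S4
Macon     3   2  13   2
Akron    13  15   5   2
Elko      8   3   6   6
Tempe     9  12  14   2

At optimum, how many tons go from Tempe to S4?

Optimal shipments:
  Macon->S1: 60 × €3 = €180
  Macon->S2: 55 × €2 = €110
  Akron->S3: 55 × €5 = €275
  Akron->S4: 40 × €2 = €80
  Elko->S2: 5 × €3 = €15
  Elko->S3: 45 × €6 = €270
  Tempe->S4: 40 × €2 = €80
Total cost = €1010.
So Tempe→S4 carries 40 tons.

40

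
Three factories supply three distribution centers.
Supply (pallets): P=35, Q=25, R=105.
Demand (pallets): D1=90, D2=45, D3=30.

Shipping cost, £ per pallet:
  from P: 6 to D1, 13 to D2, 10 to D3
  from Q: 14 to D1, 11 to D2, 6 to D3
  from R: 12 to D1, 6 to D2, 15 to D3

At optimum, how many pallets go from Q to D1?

0

Solving gives:
  P–D1: 35 pallets
  Q–D3: 25 pallets
  R–D1: 55 pallets
  R–D2: 45 pallets
  R–D3: 5 pallets
Total cost = £1365.
The route Q→D1 is not used.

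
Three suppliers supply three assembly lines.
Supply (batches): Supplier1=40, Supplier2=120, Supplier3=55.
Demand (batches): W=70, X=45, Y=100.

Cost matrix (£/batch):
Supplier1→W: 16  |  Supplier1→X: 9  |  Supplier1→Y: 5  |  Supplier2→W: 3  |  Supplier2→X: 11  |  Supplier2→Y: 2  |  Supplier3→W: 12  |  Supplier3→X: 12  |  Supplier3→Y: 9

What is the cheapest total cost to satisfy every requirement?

1140

An optimal shipping plan:
  Supplier1→Y: 40 × £5 = £200
  Supplier2→W: 70 × £3 = £210
  Supplier2→Y: 50 × £2 = £100
  Supplier3→X: 45 × £12 = £540
  Supplier3→Y: 10 × £9 = £90
Total = 200 + 210 + 100 + 540 + 90 = £1140.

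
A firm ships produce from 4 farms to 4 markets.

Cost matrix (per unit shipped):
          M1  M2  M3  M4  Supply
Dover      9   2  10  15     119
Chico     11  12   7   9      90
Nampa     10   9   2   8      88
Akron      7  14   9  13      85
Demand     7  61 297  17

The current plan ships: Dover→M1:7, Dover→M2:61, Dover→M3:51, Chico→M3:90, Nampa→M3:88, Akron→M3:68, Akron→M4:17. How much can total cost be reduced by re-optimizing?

Current plan cost = 7·9 + 61·2 + 51·10 + 90·7 + 88·2 + 68·9 + 17·13 = 2334.
Optimal plan:
  Dover→M2: 61 × 2 = 122
  Dover→M3: 58 × 10 = 580
  Chico→M3: 73 × 7 = 511
  Chico→M4: 17 × 9 = 153
  Nampa→M3: 88 × 2 = 176
  Akron→M1: 7 × 7 = 49
  Akron→M3: 78 × 9 = 702
Optimal cost = 2293.
Saving = 2334 − 2293 = 41.

41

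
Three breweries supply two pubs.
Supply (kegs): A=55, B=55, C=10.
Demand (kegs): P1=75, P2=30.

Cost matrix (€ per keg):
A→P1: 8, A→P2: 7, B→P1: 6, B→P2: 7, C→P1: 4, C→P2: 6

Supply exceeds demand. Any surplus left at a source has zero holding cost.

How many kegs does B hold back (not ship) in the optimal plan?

An optimal plan:
  A to P1: 10 × €8 = €80
  A to P2: 30 × €7 = €210
  B to P1: 55 × €6 = €330
  C to P1: 10 × €4 = €40
Total cost = €660.
B ships 55 of its 55, leaving 0.

0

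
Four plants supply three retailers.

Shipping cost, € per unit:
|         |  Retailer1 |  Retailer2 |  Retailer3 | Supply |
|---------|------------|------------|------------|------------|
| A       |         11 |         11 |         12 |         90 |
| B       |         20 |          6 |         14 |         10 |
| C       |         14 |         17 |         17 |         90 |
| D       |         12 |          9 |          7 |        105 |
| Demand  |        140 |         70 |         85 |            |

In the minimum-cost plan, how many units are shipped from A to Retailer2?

40

The minimum-cost plan:
  A→Retailer1: 50 × €11 = €550
  A→Retailer2: 40 × €11 = €440
  B→Retailer2: 10 × €6 = €60
  C→Retailer1: 90 × €14 = €1260
  D→Retailer2: 20 × €9 = €180
  D→Retailer3: 85 × €7 = €595
Total cost = €3085.
So A→Retailer2 carries 40 units.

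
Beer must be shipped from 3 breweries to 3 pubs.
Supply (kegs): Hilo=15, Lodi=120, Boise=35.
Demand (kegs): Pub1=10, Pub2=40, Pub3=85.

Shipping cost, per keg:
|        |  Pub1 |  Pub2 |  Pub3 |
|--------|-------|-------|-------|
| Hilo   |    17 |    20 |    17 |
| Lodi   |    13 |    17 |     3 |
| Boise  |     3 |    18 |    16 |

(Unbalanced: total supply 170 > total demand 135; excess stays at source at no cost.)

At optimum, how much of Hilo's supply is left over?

15

An optimal plan:
  Lodi–Pub2: 35 kegs
  Lodi–Pub3: 85 kegs
  Boise–Pub1: 10 kegs
  Boise–Pub2: 5 kegs
Total cost = 970.
Hilo ships 0 of its 15, leaving 15.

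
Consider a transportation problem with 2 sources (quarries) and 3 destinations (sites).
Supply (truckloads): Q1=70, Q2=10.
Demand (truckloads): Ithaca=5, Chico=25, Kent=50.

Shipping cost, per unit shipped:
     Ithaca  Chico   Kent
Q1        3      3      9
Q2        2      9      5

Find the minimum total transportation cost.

500

An optimal shipping plan:
  Q1–Ithaca: 5 × 3 = 15
  Q1–Chico: 25 × 3 = 75
  Q1–Kent: 40 × 9 = 360
  Q2–Kent: 10 × 5 = 50
Total = 15 + 75 + 360 + 50 = 500.
(Supply check: Q1 ships 70; Q2 ships 10.)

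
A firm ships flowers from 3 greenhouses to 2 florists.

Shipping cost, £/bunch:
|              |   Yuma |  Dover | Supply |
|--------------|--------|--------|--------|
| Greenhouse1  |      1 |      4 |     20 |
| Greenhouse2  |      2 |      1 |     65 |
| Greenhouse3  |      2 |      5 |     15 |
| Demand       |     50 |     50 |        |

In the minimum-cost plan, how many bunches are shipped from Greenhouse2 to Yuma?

15

Solving gives:
  Greenhouse1→Yuma: 20 × £1 = £20
  Greenhouse2→Yuma: 15 × £2 = £30
  Greenhouse2→Dover: 50 × £1 = £50
  Greenhouse3→Yuma: 15 × £2 = £30
Total cost = £130.
So Greenhouse2→Yuma carries 15 bunches.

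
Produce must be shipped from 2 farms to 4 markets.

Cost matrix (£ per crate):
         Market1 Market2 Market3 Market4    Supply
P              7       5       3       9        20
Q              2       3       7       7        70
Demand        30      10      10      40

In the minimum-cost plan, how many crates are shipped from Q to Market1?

30

The minimum-cost plan:
  P->Market2: 10 crates
  P->Market3: 10 crates
  Q->Market1: 30 crates
  Q->Market4: 40 crates
Total cost = £420.
So Q→Market1 carries 30 crates.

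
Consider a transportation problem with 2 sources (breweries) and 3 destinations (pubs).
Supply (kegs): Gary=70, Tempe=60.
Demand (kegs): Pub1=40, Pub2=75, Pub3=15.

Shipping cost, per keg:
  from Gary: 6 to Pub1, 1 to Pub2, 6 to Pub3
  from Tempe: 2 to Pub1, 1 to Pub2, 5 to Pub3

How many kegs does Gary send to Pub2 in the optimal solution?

Solving gives:
  Gary to Pub2: 70 × 1 = 70
  Tempe to Pub1: 40 × 2 = 80
  Tempe to Pub2: 5 × 1 = 5
  Tempe to Pub3: 15 × 5 = 75
Total cost = 230.
So Gary→Pub2 carries 70 kegs.

70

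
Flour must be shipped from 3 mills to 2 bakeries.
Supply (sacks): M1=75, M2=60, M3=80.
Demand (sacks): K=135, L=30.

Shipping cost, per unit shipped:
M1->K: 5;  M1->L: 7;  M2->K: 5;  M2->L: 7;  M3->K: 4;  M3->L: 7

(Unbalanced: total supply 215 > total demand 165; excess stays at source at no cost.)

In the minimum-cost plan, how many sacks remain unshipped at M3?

An optimal plan:
  M1->L: 30 × 7 = 210
  M2->K: 55 × 5 = 275
  M3->K: 80 × 4 = 320
Total cost = 805.
M3 ships 80 of its 80, leaving 0.

0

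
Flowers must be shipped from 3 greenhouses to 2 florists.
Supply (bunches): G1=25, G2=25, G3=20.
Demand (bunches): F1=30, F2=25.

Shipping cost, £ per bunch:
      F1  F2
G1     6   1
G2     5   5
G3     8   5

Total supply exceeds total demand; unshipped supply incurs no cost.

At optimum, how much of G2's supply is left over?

Minimum-cost shipments:
  G1→F2: 25 bunches
  G2→F1: 25 bunches
  G3→F1: 5 bunches
Total cost = £190.
G2 ships 25 of its 25, leaving 0.

0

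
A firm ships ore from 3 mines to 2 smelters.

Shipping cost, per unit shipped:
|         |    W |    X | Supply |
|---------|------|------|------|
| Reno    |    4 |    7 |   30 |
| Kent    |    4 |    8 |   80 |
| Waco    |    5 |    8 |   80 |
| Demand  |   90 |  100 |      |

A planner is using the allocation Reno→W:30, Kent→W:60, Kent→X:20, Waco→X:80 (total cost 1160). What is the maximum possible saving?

Current plan cost = 30·4 + 60·4 + 20·8 + 80·8 = 1160.
Optimal plan:
  Reno to W: 10 × 4 = 40
  Reno to X: 20 × 7 = 140
  Kent to W: 80 × 4 = 320
  Waco to X: 80 × 8 = 640
Optimal cost = 1140.
Saving = 1160 − 1140 = 20.

20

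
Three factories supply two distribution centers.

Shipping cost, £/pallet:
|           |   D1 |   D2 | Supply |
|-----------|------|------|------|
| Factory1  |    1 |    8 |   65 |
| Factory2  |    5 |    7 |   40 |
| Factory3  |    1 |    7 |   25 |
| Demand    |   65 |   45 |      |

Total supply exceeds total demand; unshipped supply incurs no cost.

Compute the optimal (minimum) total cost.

One minimum-cost allocation:
  Factory1–D1: 45 × £1 = £45
  Factory2–D2: 40 × £7 = £280
  Factory3–D1: 20 × £1 = £20
  Factory3–D2: 5 × £7 = £35
Total = 45 + 280 + 20 + 35 = £380.
(Supply check: Factory1 ships 45; Factory2 ships 40; Factory3 ships 25.)

380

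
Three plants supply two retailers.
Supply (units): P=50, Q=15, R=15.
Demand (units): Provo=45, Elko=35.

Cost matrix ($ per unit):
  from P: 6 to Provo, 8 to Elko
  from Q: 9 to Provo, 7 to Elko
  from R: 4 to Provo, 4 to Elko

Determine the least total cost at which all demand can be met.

An optimal shipping plan:
  P->Provo: 45 × $6 = $270
  P->Elko: 5 × $8 = $40
  Q->Elko: 15 × $7 = $105
  R->Elko: 15 × $4 = $60
Total = 270 + 40 + 105 + 60 = $475.

475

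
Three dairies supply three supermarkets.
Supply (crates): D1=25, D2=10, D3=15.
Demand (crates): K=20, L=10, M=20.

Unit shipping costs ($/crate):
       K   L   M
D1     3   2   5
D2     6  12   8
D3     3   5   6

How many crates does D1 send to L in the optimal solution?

10

Optimal shipments:
  D1 to L: 10 × $2 = $20
  D1 to M: 15 × $5 = $75
  D2 to K: 5 × $6 = $30
  D2 to M: 5 × $8 = $40
  D3 to K: 15 × $3 = $45
Total cost = $210.
So D1→L carries 10 crates.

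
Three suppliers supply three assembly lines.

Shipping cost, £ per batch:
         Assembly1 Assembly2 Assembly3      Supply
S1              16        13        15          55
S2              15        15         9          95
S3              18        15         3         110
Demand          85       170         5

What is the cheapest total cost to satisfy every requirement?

3730

An optimal shipping plan:
  S1->Assembly2: 55 × £13 = £715
  S2->Assembly1: 85 × £15 = £1275
  S2->Assembly2: 10 × £15 = £150
  S3->Assembly2: 105 × £15 = £1575
  S3->Assembly3: 5 × £3 = £15
Total = 715 + 1275 + 150 + 1575 + 15 = £3730.
(Supply check: S1 ships 55; S2 ships 95; S3 ships 110.)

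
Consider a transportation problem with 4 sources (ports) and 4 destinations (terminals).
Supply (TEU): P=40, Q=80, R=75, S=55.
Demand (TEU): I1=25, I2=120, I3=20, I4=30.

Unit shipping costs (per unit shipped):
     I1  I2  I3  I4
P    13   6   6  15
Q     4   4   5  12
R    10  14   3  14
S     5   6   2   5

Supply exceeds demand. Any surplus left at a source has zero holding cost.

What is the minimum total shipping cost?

895

An optimal shipping plan:
  P->I2: 40 × 6 = 240
  Q->I2: 80 × 4 = 320
  R->I3: 20 × 3 = 60
  S->I1: 25 × 5 = 125
  S->I4: 30 × 5 = 150
Total = 240 + 320 + 60 + 125 + 150 = 895.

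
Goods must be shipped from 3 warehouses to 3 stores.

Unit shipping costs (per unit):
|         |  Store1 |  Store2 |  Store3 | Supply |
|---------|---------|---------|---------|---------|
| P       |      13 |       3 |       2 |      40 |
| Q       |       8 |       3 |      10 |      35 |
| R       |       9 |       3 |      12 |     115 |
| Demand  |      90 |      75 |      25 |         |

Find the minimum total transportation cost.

1050

One minimum-cost allocation:
  P to Store2: 15 × 3 = 45
  P to Store3: 25 × 2 = 50
  Q to Store1: 35 × 8 = 280
  R to Store1: 55 × 9 = 495
  R to Store2: 60 × 3 = 180
Total = 45 + 50 + 280 + 495 + 180 = 1050.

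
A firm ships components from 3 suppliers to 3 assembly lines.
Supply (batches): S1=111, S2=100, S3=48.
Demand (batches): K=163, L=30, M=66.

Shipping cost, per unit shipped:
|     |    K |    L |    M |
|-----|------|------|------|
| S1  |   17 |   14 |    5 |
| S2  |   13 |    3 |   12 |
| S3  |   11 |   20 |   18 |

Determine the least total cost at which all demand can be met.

Optimal allocation:
  S1→K: 45 batches
  S1→M: 66 batches
  S2→K: 70 batches
  S2→L: 30 batches
  S3→K: 48 batches
Total cost = 2623.

2623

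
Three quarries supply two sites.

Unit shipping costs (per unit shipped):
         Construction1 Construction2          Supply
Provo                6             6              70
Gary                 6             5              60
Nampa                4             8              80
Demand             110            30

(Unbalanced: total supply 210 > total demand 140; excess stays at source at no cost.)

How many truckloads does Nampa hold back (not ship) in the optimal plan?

An optimal plan:
  Gary->Construction1: 30 × 6 = 180
  Gary->Construction2: 30 × 5 = 150
  Nampa->Construction1: 80 × 4 = 320
Total cost = 650.
Nampa ships 80 of its 80, leaving 0.

0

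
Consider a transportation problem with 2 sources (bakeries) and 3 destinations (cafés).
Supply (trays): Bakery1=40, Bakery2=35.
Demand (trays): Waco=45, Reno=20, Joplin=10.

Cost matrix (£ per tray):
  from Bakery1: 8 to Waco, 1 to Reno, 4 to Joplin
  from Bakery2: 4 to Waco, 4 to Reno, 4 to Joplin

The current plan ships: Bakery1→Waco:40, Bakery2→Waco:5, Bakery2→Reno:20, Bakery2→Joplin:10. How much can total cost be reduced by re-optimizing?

180

Current plan cost = 40·8 + 5·4 + 20·4 + 10·4 = £460.
Optimal plan:
  Bakery1→Waco: 10 trays
  Bakery1→Reno: 20 trays
  Bakery1→Joplin: 10 trays
  Bakery2→Waco: 35 trays
Optimal cost = £280.
Saving = 460 − 280 = £180.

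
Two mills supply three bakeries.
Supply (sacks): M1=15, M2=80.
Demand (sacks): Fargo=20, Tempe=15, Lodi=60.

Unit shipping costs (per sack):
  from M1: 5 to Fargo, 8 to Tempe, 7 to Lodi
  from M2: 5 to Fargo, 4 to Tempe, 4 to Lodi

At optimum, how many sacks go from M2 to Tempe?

The minimum-cost plan:
  M1–Fargo: 15 sacks
  M2–Fargo: 5 sacks
  M2–Tempe: 15 sacks
  M2–Lodi: 60 sacks
Total cost = 400.
So M2→Tempe carries 15 sacks.

15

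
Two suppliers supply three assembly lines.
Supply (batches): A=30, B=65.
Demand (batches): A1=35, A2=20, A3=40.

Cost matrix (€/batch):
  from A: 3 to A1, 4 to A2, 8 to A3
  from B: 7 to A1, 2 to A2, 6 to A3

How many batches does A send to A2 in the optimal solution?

0

Optimal shipments:
  A->A1: 30 batches
  B->A1: 5 batches
  B->A2: 20 batches
  B->A3: 40 batches
Total cost = €405.
The route A→A2 is not used.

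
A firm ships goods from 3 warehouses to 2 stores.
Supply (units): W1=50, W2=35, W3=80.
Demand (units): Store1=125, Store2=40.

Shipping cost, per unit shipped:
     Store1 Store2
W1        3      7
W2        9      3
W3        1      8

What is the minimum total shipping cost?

355

Optimal allocation:
  W1->Store1: 45 × 3 = 135
  W1->Store2: 5 × 7 = 35
  W2->Store2: 35 × 3 = 105
  W3->Store1: 80 × 1 = 80
Total = 135 + 35 + 105 + 80 = 355.
(Supply check: W1 ships 50; W2 ships 35; W3 ships 80.)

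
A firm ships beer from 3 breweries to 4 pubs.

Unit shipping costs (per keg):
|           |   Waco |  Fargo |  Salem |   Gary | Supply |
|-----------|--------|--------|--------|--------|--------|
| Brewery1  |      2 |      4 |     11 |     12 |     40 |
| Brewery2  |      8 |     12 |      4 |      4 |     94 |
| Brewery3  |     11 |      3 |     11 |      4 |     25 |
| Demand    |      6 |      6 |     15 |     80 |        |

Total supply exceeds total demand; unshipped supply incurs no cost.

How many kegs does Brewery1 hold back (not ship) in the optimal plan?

34

An optimal plan:
  Brewery1–Waco: 6 × 2 = 12
  Brewery2–Salem: 15 × 4 = 60
  Brewery2–Gary: 61 × 4 = 244
  Brewery3–Fargo: 6 × 3 = 18
  Brewery3–Gary: 19 × 4 = 76
Total cost = 410.
Brewery1 ships 6 of its 40, leaving 34.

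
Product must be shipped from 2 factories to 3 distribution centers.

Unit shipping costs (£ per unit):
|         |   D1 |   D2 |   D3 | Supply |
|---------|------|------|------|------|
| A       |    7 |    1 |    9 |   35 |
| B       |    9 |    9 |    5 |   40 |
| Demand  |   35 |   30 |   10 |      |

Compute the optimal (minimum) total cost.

Optimal allocation:
  A->D1: 5 × £7 = £35
  A->D2: 30 × £1 = £30
  B->D1: 30 × £9 = £270
  B->D3: 10 × £5 = £50
Total = 35 + 30 + 270 + 50 = £385.
(Supply check: A ships 35; B ships 40.)

385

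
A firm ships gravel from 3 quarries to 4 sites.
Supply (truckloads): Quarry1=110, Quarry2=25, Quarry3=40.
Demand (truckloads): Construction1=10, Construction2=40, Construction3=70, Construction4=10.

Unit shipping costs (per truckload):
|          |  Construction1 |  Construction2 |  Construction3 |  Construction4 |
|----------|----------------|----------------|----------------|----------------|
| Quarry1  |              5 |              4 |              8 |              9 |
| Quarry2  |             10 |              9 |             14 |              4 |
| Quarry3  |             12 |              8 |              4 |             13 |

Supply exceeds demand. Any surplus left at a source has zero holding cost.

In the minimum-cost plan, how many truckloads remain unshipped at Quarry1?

30

Minimum-cost shipments:
  Quarry1–Construction1: 10 truckloads
  Quarry1–Construction2: 40 truckloads
  Quarry1–Construction3: 30 truckloads
  Quarry2–Construction4: 10 truckloads
  Quarry3–Construction3: 40 truckloads
Total cost = 650.
Quarry1 ships 80 of its 110, leaving 30.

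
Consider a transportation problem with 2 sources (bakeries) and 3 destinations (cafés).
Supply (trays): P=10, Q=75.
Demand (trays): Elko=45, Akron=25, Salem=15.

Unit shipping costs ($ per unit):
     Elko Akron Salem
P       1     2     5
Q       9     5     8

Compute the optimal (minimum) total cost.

570

One minimum-cost allocation:
  P to Elko: 10 trays
  Q to Elko: 35 trays
  Q to Akron: 25 trays
  Q to Salem: 15 trays
Total cost = $570.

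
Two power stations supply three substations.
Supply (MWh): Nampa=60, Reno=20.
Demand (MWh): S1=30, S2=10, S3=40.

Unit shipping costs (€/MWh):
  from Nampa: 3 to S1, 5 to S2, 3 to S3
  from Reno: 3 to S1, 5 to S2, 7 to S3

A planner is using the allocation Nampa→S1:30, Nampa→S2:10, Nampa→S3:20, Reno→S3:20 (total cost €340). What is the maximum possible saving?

Current plan cost = 30·3 + 10·5 + 20·3 + 20·7 = €340.
Optimal plan:
  Nampa->S1: 10 MWh
  Nampa->S2: 10 MWh
  Nampa->S3: 40 MWh
  Reno->S1: 20 MWh
Optimal cost = €260.
Saving = 340 − 260 = €80.

80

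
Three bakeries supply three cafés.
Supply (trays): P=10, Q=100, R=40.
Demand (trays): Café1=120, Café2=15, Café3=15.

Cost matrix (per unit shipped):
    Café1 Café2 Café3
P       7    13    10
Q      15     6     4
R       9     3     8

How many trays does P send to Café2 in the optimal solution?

0

The minimum-cost plan:
  P to Café1: 10 trays
  Q to Café1: 70 trays
  Q to Café2: 15 trays
  Q to Café3: 15 trays
  R to Café1: 40 trays
Total cost = 1630.
The route P→Café2 is not used.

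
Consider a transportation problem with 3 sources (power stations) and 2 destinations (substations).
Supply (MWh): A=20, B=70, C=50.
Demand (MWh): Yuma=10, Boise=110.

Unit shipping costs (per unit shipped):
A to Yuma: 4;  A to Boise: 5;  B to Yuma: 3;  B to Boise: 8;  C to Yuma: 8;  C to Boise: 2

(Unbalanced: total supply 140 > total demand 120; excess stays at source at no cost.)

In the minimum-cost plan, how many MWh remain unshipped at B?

20

An optimal plan:
  A–Boise: 20 × 5 = 100
  B–Yuma: 10 × 3 = 30
  B–Boise: 40 × 8 = 320
  C–Boise: 50 × 2 = 100
Total cost = 550.
B ships 50 of its 70, leaving 20.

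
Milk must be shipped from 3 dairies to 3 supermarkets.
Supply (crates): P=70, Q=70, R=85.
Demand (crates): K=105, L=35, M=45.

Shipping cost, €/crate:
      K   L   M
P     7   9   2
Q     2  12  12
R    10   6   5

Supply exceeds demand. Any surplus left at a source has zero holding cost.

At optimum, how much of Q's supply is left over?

An optimal plan:
  P->K: 25 × €7 = €175
  P->M: 45 × €2 = €90
  Q->K: 70 × €2 = €140
  R->K: 10 × €10 = €100
  R->L: 35 × €6 = €210
Total cost = €715.
Q ships 70 of its 70, leaving 0.

0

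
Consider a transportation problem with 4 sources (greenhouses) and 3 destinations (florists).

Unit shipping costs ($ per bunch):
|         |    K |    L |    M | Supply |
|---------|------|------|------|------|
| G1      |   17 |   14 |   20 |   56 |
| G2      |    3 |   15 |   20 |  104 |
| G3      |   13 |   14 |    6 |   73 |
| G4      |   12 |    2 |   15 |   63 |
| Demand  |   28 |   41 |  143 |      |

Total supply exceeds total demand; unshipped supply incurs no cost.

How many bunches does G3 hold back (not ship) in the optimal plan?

Minimum-cost shipments:
  G1–M: 48 × $20 = $960
  G2–K: 28 × $3 = $84
  G3–M: 73 × $6 = $438
  G4–L: 41 × $2 = $82
  G4–M: 22 × $15 = $330
Total cost = $1894.
G3 ships 73 of its 73, leaving 0.

0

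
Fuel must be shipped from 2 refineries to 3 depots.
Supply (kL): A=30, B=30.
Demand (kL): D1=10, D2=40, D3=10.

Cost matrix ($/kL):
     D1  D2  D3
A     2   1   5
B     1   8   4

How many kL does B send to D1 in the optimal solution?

The minimum-cost plan:
  A to D2: 30 × $1 = $30
  B to D1: 10 × $1 = $10
  B to D2: 10 × $8 = $80
  B to D3: 10 × $4 = $40
Total cost = $160.
So B→D1 carries 10 kL.

10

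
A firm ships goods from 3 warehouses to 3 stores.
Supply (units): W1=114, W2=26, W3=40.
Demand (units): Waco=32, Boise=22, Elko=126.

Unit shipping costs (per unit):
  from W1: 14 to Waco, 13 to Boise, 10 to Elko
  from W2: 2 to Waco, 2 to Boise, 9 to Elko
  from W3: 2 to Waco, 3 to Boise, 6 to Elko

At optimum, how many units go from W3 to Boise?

Optimal shipments:
  W1→Elko: 114 × 10 = 1140
  W2→Waco: 4 × 2 = 8
  W2→Boise: 22 × 2 = 44
  W3→Waco: 28 × 2 = 56
  W3→Elko: 12 × 6 = 72
Total cost = 1320.
The route W3→Boise is not used.

0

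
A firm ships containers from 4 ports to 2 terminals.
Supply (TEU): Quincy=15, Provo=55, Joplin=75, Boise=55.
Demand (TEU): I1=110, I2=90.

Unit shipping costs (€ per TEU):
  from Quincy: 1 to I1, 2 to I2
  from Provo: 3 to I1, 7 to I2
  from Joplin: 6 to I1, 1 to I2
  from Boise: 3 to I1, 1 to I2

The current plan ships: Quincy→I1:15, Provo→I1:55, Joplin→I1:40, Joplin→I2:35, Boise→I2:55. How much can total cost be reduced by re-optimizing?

Current plan cost = 15·1 + 55·3 + 40·6 + 35·1 + 55·1 = €510.
Optimal plan:
  Quincy->I1: 15 × €1 = €15
  Provo->I1: 55 × €3 = €165
  Joplin->I2: 75 × €1 = €75
  Boise->I1: 40 × €3 = €120
  Boise->I2: 15 × €1 = €15
Optimal cost = €390.
Saving = 510 − 390 = €120.

120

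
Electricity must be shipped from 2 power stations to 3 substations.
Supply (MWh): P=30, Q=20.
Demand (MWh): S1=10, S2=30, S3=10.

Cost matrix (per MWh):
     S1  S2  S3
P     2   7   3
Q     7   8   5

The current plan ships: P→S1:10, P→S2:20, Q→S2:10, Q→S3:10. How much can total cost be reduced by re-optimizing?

Current plan cost = 10·2 + 20·7 + 10·8 + 10·5 = 290.
Optimal plan:
  P–S1: 10 × 2 = 20
  P–S2: 10 × 7 = 70
  P–S3: 10 × 3 = 30
  Q–S2: 20 × 8 = 160
Optimal cost = 280.
Saving = 290 − 280 = 10.

10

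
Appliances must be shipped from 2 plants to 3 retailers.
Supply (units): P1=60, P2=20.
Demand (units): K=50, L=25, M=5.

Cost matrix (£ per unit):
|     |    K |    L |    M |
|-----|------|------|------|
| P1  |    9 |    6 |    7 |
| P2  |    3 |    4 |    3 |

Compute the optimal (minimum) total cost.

515

An optimal shipping plan:
  P1–K: 30 × £9 = £270
  P1–L: 25 × £6 = £150
  P1–M: 5 × £7 = £35
  P2–K: 20 × £3 = £60
Total = 270 + 150 + 35 + 60 = £515.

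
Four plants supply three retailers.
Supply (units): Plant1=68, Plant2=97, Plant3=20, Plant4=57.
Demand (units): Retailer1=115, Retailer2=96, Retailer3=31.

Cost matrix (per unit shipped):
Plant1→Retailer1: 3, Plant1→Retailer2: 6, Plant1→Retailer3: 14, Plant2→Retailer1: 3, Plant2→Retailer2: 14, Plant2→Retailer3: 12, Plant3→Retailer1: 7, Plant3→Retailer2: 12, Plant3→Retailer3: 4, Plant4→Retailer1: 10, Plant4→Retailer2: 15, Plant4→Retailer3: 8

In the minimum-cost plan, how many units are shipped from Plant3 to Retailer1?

Optimal shipments:
  Plant1→Retailer2: 68 × 6 = 408
  Plant2→Retailer1: 97 × 3 = 291
  Plant3→Retailer3: 20 × 4 = 80
  Plant4→Retailer1: 18 × 10 = 180
  Plant4→Retailer2: 28 × 15 = 420
  Plant4→Retailer3: 11 × 8 = 88
Total cost = 1467.
The route Plant3→Retailer1 is not used.

0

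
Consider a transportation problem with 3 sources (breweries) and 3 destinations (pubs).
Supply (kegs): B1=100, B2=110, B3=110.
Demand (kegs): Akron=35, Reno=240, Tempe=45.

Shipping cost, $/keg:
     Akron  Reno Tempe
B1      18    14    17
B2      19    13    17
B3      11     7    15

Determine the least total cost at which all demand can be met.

3875

One minimum-cost allocation:
  B1 to Reno: 55 × $14 = $770
  B1 to Tempe: 45 × $17 = $765
  B2 to Reno: 110 × $13 = $1430
  B3 to Akron: 35 × $11 = $385
  B3 to Reno: 75 × $7 = $525
Total = 770 + 765 + 1430 + 385 + 525 = $3875.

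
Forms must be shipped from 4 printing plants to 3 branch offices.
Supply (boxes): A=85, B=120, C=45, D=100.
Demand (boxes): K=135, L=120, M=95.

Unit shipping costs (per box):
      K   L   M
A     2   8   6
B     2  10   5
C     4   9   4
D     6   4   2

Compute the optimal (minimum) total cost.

An optimal shipping plan:
  A–K: 65 boxes
  A–L: 20 boxes
  B–K: 70 boxes
  B–M: 50 boxes
  C–M: 45 boxes
  D–L: 100 boxes
Total cost = 1260.
(Supply check: A ships 85; B ships 120; C ships 45; D ships 100.)

1260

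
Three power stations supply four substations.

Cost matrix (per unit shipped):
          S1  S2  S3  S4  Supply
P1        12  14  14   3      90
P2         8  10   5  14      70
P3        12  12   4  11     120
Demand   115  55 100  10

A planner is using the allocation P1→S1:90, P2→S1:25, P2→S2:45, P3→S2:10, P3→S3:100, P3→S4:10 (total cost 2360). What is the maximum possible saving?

100

Current plan cost = 90·12 + 25·8 + 45·10 + 10·12 + 100·4 + 10·11 = 2360.
Optimal plan:
  P1 to S1: 45 × 12 = 540
  P1 to S2: 35 × 14 = 490
  P1 to S4: 10 × 3 = 30
  P2 to S1: 70 × 8 = 560
  P3 to S2: 20 × 12 = 240
  P3 to S3: 100 × 4 = 400
Optimal cost = 2260.
Saving = 2360 − 2260 = 100.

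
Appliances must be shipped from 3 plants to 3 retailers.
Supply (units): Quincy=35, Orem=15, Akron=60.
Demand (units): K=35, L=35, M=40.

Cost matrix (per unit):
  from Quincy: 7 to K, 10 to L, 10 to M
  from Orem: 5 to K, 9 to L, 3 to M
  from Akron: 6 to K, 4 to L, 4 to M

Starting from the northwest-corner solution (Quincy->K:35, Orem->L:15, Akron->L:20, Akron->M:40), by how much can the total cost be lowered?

90

Current plan cost = 35·7 + 15·9 + 20·4 + 40·4 = 620.
Optimal plan:
  Quincy–K: 35 × 7 = 245
  Orem–M: 15 × 3 = 45
  Akron–L: 35 × 4 = 140
  Akron–M: 25 × 4 = 100
Optimal cost = 530.
Saving = 620 − 530 = 90.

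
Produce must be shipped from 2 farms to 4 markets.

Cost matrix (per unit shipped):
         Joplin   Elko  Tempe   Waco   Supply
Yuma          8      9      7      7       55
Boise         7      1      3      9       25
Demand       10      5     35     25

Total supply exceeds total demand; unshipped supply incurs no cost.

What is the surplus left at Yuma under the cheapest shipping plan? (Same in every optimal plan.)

Minimum-cost shipments:
  Yuma->Joplin: 10 × 8 = 80
  Yuma->Tempe: 15 × 7 = 105
  Yuma->Waco: 25 × 7 = 175
  Boise->Elko: 5 × 1 = 5
  Boise->Tempe: 20 × 3 = 60
Total cost = 425.
Yuma ships 50 of its 55, leaving 5.

5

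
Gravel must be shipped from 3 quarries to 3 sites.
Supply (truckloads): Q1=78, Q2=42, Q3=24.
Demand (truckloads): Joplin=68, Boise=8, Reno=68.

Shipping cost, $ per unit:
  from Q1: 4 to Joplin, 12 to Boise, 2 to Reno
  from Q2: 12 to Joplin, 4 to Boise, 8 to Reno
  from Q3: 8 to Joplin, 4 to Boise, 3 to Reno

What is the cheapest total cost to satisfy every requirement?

668

A cheapest plan:
  Q1->Joplin: 68 truckloads
  Q1->Reno: 10 truckloads
  Q2->Boise: 8 truckloads
  Q2->Reno: 34 truckloads
  Q3->Reno: 24 truckloads
Total cost = $668.
(Supply check: Q1 ships 78; Q2 ships 42; Q3 ships 24.)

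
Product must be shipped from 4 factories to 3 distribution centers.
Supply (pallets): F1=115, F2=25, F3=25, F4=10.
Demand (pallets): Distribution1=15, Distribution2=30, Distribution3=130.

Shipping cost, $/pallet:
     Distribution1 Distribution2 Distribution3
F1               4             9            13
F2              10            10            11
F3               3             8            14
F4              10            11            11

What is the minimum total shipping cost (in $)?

1925

One minimum-cost allocation:
  F1–Distribution2: 20 × $9 = $180
  F1–Distribution3: 95 × $13 = $1235
  F2–Distribution3: 25 × $11 = $275
  F3–Distribution1: 15 × $3 = $45
  F3–Distribution2: 10 × $8 = $80
  F4–Distribution3: 10 × $11 = $110
Total = 180 + 1235 + 275 + 45 + 80 + 110 = $1925.
(Supply check: F1 ships 115; F2 ships 25; F3 ships 25; F4 ships 10.)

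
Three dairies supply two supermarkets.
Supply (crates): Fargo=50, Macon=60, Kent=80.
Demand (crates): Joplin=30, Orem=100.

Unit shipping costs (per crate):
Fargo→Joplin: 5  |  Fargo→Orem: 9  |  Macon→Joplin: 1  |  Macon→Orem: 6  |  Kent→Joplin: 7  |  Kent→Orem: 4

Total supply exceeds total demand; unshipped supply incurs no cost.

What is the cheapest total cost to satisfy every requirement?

470

One minimum-cost allocation:
  Macon to Joplin: 30 × 1 = 30
  Macon to Orem: 20 × 6 = 120
  Kent to Orem: 80 × 4 = 320
Total = 30 + 120 + 320 = 470.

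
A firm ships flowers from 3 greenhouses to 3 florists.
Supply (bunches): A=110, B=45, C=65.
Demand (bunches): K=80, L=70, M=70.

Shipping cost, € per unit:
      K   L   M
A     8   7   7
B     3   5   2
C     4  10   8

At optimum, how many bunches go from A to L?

The minimum-cost plan:
  A→L: 70 × €7 = €490
  A→M: 40 × €7 = €280
  B→K: 15 × €3 = €45
  B→M: 30 × €2 = €60
  C→K: 65 × €4 = €260
Total cost = €1135.
So A→L carries 70 bunches.

70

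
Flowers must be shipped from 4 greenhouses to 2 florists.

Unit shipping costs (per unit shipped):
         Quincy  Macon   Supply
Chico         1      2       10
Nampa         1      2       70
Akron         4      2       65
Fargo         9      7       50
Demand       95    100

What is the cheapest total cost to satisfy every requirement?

590

An optimal shipping plan:
  Chico->Quincy: 10 × 1 = 10
  Nampa->Quincy: 70 × 1 = 70
  Akron->Quincy: 15 × 4 = 60
  Akron->Macon: 50 × 2 = 100
  Fargo->Macon: 50 × 7 = 350
Total = 10 + 70 + 60 + 100 + 350 = 590.
(Supply check: Chico ships 10; Nampa ships 70; Akron ships 65; Fargo ships 50.)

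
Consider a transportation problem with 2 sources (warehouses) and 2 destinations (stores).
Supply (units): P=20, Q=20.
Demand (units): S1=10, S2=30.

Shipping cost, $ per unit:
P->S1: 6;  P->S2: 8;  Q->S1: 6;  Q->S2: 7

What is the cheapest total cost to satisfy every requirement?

A cheapest plan:
  P->S1: 10 × $6 = $60
  P->S2: 10 × $8 = $80
  Q->S2: 20 × $7 = $140
Total = 60 + 80 + 140 = $280.

280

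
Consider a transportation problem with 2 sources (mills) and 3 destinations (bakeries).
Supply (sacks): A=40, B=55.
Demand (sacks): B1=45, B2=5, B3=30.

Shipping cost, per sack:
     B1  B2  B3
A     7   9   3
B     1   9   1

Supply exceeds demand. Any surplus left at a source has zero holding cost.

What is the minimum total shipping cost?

160

One minimum-cost allocation:
  A→B2: 5 × 9 = 45
  A→B3: 20 × 3 = 60
  B→B1: 45 × 1 = 45
  B→B3: 10 × 1 = 10
Total = 45 + 60 + 45 + 10 = 160.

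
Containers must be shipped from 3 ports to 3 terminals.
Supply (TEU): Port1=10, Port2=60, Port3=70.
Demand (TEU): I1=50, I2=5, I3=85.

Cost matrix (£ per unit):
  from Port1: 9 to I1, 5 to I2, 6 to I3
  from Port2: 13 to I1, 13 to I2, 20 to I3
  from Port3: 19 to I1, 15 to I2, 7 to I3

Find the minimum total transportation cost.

Optimal allocation:
  Port1→I3: 10 TEU
  Port2→I1: 50 TEU
  Port2→I2: 5 TEU
  Port2→I3: 5 TEU
  Port3→I3: 70 TEU
Total cost = £1365.
(Supply check: Port1 ships 10; Port2 ships 60; Port3 ships 70.)

1365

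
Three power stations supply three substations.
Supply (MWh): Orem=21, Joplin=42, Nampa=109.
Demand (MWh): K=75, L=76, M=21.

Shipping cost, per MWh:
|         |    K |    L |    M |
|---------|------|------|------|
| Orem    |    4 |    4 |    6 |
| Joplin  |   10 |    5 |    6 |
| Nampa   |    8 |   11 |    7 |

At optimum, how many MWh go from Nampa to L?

Solving gives:
  Orem->L: 21 × 4 = 84
  Joplin->L: 42 × 5 = 210
  Nampa->K: 75 × 8 = 600
  Nampa->L: 13 × 11 = 143
  Nampa->M: 21 × 7 = 147
Total cost = 1184.
So Nampa→L carries 13 MWh.

13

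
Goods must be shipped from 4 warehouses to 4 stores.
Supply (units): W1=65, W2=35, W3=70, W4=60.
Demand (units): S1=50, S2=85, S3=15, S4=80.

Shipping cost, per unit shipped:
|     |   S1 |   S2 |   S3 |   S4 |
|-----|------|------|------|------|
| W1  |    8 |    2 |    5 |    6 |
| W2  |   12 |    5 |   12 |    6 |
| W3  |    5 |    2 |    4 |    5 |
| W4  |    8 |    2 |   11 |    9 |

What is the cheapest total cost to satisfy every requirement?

One minimum-cost allocation:
  W1–S2: 25 × 2 = 50
  W1–S4: 40 × 6 = 240
  W2–S4: 35 × 6 = 210
  W3–S1: 50 × 5 = 250
  W3–S3: 15 × 4 = 60
  W3–S4: 5 × 5 = 25
  W4–S2: 60 × 2 = 120
Total = 50 + 240 + 210 + 250 + 60 + 25 + 120 = 955.

955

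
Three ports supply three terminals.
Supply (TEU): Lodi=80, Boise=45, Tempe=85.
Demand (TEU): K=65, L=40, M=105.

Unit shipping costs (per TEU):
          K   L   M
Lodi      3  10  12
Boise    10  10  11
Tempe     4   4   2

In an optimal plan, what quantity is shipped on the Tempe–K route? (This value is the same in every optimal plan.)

Optimal shipments:
  Lodi→K: 65 × 3 = 195
  Lodi→L: 15 × 10 = 150
  Boise→L: 25 × 10 = 250
  Boise→M: 20 × 11 = 220
  Tempe→M: 85 × 2 = 170
Total cost = 985.
The route Tempe→K is not used.

0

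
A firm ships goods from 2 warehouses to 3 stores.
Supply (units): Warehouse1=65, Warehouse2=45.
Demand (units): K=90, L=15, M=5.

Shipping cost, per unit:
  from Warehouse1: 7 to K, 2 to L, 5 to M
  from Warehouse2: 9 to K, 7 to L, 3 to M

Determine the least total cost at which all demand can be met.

One minimum-cost allocation:
  Warehouse1–K: 50 × 7 = 350
  Warehouse1–L: 15 × 2 = 30
  Warehouse2–K: 40 × 9 = 360
  Warehouse2–M: 5 × 3 = 15
Total = 350 + 30 + 360 + 15 = 755.
(Supply check: Warehouse1 ships 65; Warehouse2 ships 45.)

755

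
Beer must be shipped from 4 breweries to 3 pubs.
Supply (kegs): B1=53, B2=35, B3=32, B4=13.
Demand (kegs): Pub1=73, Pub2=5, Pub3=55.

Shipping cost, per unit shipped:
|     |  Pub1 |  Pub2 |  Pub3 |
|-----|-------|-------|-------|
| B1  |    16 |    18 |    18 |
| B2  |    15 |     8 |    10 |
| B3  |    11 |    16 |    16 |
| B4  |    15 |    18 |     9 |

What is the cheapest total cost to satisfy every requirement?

One minimum-cost allocation:
  B1→Pub1: 41 kegs
  B1→Pub3: 12 kegs
  B2→Pub2: 5 kegs
  B2→Pub3: 30 kegs
  B3→Pub1: 32 kegs
  B4→Pub3: 13 kegs
Total cost = 1681.
(Supply check: B1 ships 53; B2 ships 35; B3 ships 32; B4 ships 13.)

1681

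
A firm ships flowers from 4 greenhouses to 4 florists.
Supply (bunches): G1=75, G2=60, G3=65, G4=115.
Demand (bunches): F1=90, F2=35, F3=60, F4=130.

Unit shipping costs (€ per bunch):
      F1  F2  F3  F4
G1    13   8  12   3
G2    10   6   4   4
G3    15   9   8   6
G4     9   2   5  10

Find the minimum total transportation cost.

Optimal allocation:
  G1–F4: 75 bunches
  G2–F1: 10 bunches
  G2–F3: 50 bunches
  G3–F3: 10 bunches
  G3–F4: 55 bunches
  G4–F1: 80 bunches
  G4–F2: 35 bunches
Total cost = €1725.
(Supply check: G1 ships 75; G2 ships 60; G3 ships 65; G4 ships 115.)

1725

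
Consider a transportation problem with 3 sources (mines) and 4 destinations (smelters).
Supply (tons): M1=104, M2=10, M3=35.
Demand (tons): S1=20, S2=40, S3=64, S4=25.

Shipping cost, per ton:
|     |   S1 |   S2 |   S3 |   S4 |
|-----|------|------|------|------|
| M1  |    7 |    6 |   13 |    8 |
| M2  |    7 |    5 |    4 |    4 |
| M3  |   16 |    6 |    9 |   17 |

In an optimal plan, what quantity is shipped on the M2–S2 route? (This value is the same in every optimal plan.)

0

Solving gives:
  M1–S1: 20 × 7 = 140
  M1–S2: 40 × 6 = 240
  M1–S3: 19 × 13 = 247
  M1–S4: 25 × 8 = 200
  M2–S3: 10 × 4 = 40
  M3–S3: 35 × 9 = 315
Total cost = 1182.
The route M2→S2 is not used.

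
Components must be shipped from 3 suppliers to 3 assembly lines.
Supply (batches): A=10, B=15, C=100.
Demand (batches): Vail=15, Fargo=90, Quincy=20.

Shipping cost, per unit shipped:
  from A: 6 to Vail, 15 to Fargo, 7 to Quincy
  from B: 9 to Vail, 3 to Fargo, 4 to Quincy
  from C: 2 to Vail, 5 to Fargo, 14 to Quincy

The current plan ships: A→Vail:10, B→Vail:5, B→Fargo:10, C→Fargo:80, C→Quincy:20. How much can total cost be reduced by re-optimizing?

Current plan cost = 10·6 + 5·9 + 10·3 + 80·5 + 20·14 = 815.
Optimal plan:
  A→Quincy: 10 × 7 = 70
  B→Fargo: 5 × 3 = 15
  B→Quincy: 10 × 4 = 40
  C→Vail: 15 × 2 = 30
  C→Fargo: 85 × 5 = 425
Optimal cost = 580.
Saving = 815 − 580 = 235.

235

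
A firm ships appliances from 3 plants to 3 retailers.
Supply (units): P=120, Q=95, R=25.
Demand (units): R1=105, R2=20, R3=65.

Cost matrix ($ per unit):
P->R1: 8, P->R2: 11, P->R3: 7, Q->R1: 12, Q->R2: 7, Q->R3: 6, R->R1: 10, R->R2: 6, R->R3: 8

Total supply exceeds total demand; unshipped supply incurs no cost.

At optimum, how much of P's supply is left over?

15

Minimum-cost shipments:
  P→R1: 105 × $8 = $840
  Q→R3: 65 × $6 = $390
  R→R2: 20 × $6 = $120
Total cost = $1350.
P ships 105 of its 120, leaving 15.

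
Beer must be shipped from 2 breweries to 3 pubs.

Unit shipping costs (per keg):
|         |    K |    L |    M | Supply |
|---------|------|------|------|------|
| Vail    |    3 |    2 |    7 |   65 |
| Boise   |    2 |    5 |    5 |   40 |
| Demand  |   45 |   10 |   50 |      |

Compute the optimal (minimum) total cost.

425

Optimal allocation:
  Vail->K: 45 kegs
  Vail->L: 10 kegs
  Vail->M: 10 kegs
  Boise->M: 40 kegs
Total cost = 425.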